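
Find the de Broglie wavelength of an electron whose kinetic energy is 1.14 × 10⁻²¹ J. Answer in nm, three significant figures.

p = √(2mKE) = √(2 × 9.109 × 10⁻³¹ × 1.140 × 10⁻²¹) = 4.557 × 10⁻²⁶ kg·m/s.
λ = h/p = 6.626 × 10⁻³⁴ / 4.557 × 10⁻²⁶ = 1.45 × 10⁻⁸ m = 14.5 nm.

λ = 14.5 nm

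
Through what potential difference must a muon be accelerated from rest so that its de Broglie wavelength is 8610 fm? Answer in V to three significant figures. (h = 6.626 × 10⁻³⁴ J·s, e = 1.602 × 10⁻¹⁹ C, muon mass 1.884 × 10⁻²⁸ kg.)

V = 98.1 V

p = h/λ = 6.626 × 10⁻³⁴ / 8.610 × 10⁻¹² = 7.696 × 10⁻²³ kg·m/s.
KE = p²/(2m) = 1.572 × 10⁻¹⁷ J.
V = KE/e = 1.572 × 10⁻¹⁷ / (1.602 × 10⁻¹⁹) = 98.1 V.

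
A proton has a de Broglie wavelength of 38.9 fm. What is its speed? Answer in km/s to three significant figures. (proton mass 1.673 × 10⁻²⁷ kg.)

v = 1.02 × 10⁴ km/s

p = h/λ = 6.626 × 10⁻³⁴ / 3.890 × 10⁻¹⁴ = 1.703 × 10⁻²⁰ kg·m/s.
v = p/m = 1.703 × 10⁻²⁰ / 1.673 × 10⁻²⁷ = 1.02 × 10⁷ m/s = 1.02 × 10⁴ km/s.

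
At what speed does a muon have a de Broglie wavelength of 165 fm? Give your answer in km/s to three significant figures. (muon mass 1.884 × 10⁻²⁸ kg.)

p = h/λ = 6.626 × 10⁻³⁴ / 1.650 × 10⁻¹³ = 4.016 × 10⁻²¹ kg·m/s.
v = p/m = 4.016 × 10⁻²¹ / 1.884 × 10⁻²⁸ = 2.13 × 10⁷ m/s = 2.13 × 10⁴ km/s.

v = 2.13 × 10⁴ km/s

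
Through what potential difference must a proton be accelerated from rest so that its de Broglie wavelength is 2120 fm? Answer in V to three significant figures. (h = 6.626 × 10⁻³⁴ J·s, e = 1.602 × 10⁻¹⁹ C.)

V = 182 V

p = h/λ = 6.626 × 10⁻³⁴ / 2.120 × 10⁻¹² = 3.125 × 10⁻²² kg·m/s.
KE = p²/(2m) = 2.919 × 10⁻¹⁷ J.
V = KE/e = 2.919 × 10⁻¹⁷ / (1.602 × 10⁻¹⁹) = 182 V.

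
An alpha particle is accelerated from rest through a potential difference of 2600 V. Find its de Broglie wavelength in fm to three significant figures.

λ = 199 fm

KE = 2eV = 2 × 1.602 × 10⁻¹⁹ × 2600 = 8.330 × 10⁻¹⁶ J.
p = √(2mKE) = √(2 × 6.645 × 10⁻²⁷ × 8.330 × 10⁻¹⁶) = 3.327 × 10⁻²¹ kg·m/s.
λ = h/p = 6.626 × 10⁻³⁴ / 3.327 × 10⁻²¹ = 1.99 × 10⁻¹³ m = 199 fm.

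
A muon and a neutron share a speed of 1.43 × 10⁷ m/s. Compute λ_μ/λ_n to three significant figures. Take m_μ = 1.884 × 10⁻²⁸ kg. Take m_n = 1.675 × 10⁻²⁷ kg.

λ_μ/λ_n = 8.89

At fixed v, p = mv so λ = h/(mv) ∝ 1/m.
λ_μ/λ_n = m_n/m_μ = 1.675 × 10⁻²⁷/1.884 × 10⁻²⁸ = 8.89.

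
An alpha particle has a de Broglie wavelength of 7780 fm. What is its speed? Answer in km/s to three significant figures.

v = 12.8 km/s

p = h/λ = 6.626 × 10⁻³⁴ / 7.780 × 10⁻¹² = 8.517 × 10⁻²³ kg·m/s.
v = p/m = 8.517 × 10⁻²³ / 6.645 × 10⁻²⁷ = 1.28 × 10⁴ m/s = 12.8 km/s.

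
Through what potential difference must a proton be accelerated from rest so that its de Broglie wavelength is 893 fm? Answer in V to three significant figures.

V = 1030 V

p = h/λ = 6.626 × 10⁻³⁴ / 8.930 × 10⁻¹³ = 7.420 × 10⁻²² kg·m/s.
KE = p²/(2m) = 1.645 × 10⁻¹⁶ J.
V = KE/e = 1.645 × 10⁻¹⁶ / (1.602 × 10⁻¹⁹) = 1030 V.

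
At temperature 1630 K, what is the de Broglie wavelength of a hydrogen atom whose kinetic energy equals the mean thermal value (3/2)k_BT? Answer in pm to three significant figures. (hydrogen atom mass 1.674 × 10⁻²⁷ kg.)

KE = (3/2)k_BT = 1.5 × 1.381 × 10⁻²³ × 1630 = 3.377 × 10⁻²⁰ J.
p = √(2mKE) = √(2 × 1.674 × 10⁻²⁷ × 3.377 × 10⁻²⁰) = 1.063 × 10⁻²³ kg·m/s.
λ = h/p = 6.23 × 10⁻¹¹ m = 62.3 pm.

λ = 62.3 pm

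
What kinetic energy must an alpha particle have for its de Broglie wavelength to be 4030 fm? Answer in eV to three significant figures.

p = h/λ = 6.626 × 10⁻³⁴ / 4.030 × 10⁻¹² = 1.644 × 10⁻²² kg·m/s.
KE = p²/(2m) = (1.644 × 10⁻²²)² / (2 × 6.645 × 10⁻²⁷) = 2.034 × 10⁻¹⁸ J = 12.7 eV.

KE = 12.7 eV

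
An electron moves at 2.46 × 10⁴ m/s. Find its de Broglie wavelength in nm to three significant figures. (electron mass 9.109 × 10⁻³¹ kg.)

p = mv = 9.109 × 10⁻³¹ × 2.46 × 10⁴ = 2.241 × 10⁻²⁶ kg·m/s.
λ = h/p = 6.626 × 10⁻³⁴ / 2.241 × 10⁻²⁶ = 2.96 × 10⁻⁸ m = 29.6 nm.

λ = 29.6 nm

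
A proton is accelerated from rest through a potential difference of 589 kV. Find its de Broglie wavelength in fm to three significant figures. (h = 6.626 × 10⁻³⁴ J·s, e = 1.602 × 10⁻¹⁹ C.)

KE = eV = 1.602 × 10⁻¹⁹ × 5.890 × 10⁵ = 9.436 × 10⁻¹⁴ J.
p = √(2mKE) = √(2 × 1.673 × 10⁻²⁷ × 9.436 × 10⁻¹⁴) = 1.777 × 10⁻²⁰ kg·m/s.
λ = h/p = 6.626 × 10⁻³⁴ / 1.777 × 10⁻²⁰ = 3.73 × 10⁻¹⁴ m = 37.3 fm.

λ = 37.3 fm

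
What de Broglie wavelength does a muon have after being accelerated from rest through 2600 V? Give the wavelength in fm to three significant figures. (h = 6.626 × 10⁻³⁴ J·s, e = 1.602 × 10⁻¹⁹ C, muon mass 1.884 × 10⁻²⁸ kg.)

KE = eV = 1.602 × 10⁻¹⁹ × 2600 = 4.165 × 10⁻¹⁶ J.
p = √(2mKE) = √(2 × 1.884 × 10⁻²⁸ × 4.165 × 10⁻¹⁶) = 3.962 × 10⁻²² kg·m/s.
λ = h/p = 6.626 × 10⁻³⁴ / 3.962 × 10⁻²² = 1.67 × 10⁻¹² m = 1670 fm.

λ = 1670 fm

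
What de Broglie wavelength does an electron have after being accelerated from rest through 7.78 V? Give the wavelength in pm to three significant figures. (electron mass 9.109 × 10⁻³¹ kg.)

KE = eV = 1.602 × 10⁻¹⁹ × 7.780 = 1.246 × 10⁻¹⁸ J.
p = √(2mKE) = √(2 × 9.109 × 10⁻³¹ × 1.246 × 10⁻¹⁸) = 1.507 × 10⁻²⁴ kg·m/s.
λ = h/p = 6.626 × 10⁻³⁴ / 1.507 × 10⁻²⁴ = 4.40 × 10⁻¹⁰ m = 440 pm.

λ = 440 pm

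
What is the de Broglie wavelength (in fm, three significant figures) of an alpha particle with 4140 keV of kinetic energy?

λ = 7.06 fm

KE = 4140 keV = 6.632 × 10⁻¹³ J.
p = √(2mKE) = √(2 × 6.645 × 10⁻²⁷ × 6.632 × 10⁻¹³) = 9.388 × 10⁻²⁰ kg·m/s.
λ = h/p = 6.626 × 10⁻³⁴ / 9.388 × 10⁻²⁰ = 7.06 × 10⁻¹⁵ m = 7.06 fm.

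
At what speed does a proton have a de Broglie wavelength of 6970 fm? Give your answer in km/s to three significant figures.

p = h/λ = 6.626 × 10⁻³⁴ / 6.970 × 10⁻¹² = 9.506 × 10⁻²³ kg·m/s.
v = p/m = 9.506 × 10⁻²³ / 1.673 × 10⁻²⁷ = 5.68 × 10⁴ m/s = 56.8 km/s.

v = 56.8 km/s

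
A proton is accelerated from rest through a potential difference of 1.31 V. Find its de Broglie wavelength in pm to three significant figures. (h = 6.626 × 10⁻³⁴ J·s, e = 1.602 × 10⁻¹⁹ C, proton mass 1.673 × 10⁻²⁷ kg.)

λ = 25.0 pm

KE = eV = 1.602 × 10⁻¹⁹ × 1.310 = 2.099 × 10⁻¹⁹ J.
p = √(2mKE) = √(2 × 1.673 × 10⁻²⁷ × 2.099 × 10⁻¹⁹) = 2.650 × 10⁻²³ kg·m/s.
λ = h/p = 6.626 × 10⁻³⁴ / 2.650 × 10⁻²³ = 2.50 × 10⁻¹¹ m = 25.0 pm.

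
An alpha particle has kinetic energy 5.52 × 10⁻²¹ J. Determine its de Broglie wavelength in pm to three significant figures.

λ = 77.4 pm

p = √(2mKE) = √(2 × 6.645 × 10⁻²⁷ × 5.520 × 10⁻²¹) = 8.565 × 10⁻²⁴ kg·m/s.
λ = h/p = 6.626 × 10⁻³⁴ / 8.565 × 10⁻²⁴ = 7.74 × 10⁻¹¹ m = 77.4 pm.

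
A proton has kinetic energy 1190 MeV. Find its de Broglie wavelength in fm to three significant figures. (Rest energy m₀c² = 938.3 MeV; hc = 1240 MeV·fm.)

Total energy E = KE + m₀c² = 1190 + 938.3 = 2128.3 MeV.
(pc)² = E² − (m₀c²)² = (2128.3)² − (938.3)² = 3.649 × 10⁶ MeV², so pc = 1910 MeV.
λ = hc/(pc) = 1240 MeV·fm / 1910 MeV = 0.649 fm.

λ = 0.649 fm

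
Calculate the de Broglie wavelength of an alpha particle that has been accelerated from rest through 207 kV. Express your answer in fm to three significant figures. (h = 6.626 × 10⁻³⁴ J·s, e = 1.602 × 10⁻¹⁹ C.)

λ = 22.3 fm

KE = 2eV = 2 × 1.602 × 10⁻¹⁹ × 2.070 × 10⁵ = 6.632 × 10⁻¹⁴ J.
p = √(2mKE) = √(2 × 6.645 × 10⁻²⁷ × 6.632 × 10⁻¹⁴) = 2.969 × 10⁻²⁰ kg·m/s.
λ = h/p = 6.626 × 10⁻³⁴ / 2.969 × 10⁻²⁰ = 2.23 × 10⁻¹⁴ m = 22.3 fm.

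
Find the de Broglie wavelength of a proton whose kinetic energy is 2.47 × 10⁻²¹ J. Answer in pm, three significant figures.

p = √(2mKE) = √(2 × 1.673 × 10⁻²⁷ × 2.470 × 10⁻²¹) = 2.875 × 10⁻²⁴ kg·m/s.
λ = h/p = 6.626 × 10⁻³⁴ / 2.875 × 10⁻²⁴ = 2.30 × 10⁻¹⁰ m = 230 pm.

λ = 230 pm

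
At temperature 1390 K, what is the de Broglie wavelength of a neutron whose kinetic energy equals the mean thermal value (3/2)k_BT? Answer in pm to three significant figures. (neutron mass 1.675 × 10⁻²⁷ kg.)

λ = 67.5 pm

KE = (3/2)k_BT = 1.5 × 1.381 × 10⁻²³ × 1390 = 2.879 × 10⁻²⁰ J.
p = √(2mKE) = √(2 × 1.675 × 10⁻²⁷ × 2.879 × 10⁻²⁰) = 9.821 × 10⁻²⁴ kg·m/s.
λ = h/p = 6.75 × 10⁻¹¹ m = 67.5 pm.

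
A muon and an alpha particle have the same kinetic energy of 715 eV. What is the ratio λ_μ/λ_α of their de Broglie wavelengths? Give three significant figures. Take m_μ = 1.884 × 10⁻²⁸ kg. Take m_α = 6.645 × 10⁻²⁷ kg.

At fixed KE, p = √(2mKE) so λ = h/p ∝ 1/√m.
λ_μ/λ_α = √(m_α/m_μ) = √(6.645 × 10⁻²⁷/1.884 × 10⁻²⁸) = √(35.27) = 5.94.

λ_μ/λ_α = 5.94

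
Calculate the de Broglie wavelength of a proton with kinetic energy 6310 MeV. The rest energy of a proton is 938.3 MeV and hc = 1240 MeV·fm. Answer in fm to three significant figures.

λ = 0.173 fm

Total energy E = KE + m₀c² = 6310 + 938.3 = 7248.3 MeV.
(pc)² = E² − (m₀c²)² = (7248.3)² − (938.3)² = 5.166 × 10⁷ MeV², so pc = 7187 MeV.
λ = hc/(pc) = 1240 MeV·fm / 7187 MeV = 0.173 fm.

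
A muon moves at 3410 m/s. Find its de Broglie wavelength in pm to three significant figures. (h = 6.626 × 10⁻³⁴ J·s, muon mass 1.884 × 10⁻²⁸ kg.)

p = mv = 1.884 × 10⁻²⁸ × 3410 = 6.424 × 10⁻²⁵ kg·m/s.
λ = h/p = 6.626 × 10⁻³⁴ / 6.424 × 10⁻²⁵ = 1.03 × 10⁻⁹ m = 1030 pm.

λ = 1030 pm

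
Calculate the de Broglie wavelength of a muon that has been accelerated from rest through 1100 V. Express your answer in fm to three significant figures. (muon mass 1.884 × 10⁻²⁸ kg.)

KE = eV = 1.602 × 10⁻¹⁹ × 1100 = 1.762 × 10⁻¹⁶ J.
p = √(2mKE) = √(2 × 1.884 × 10⁻²⁸ × 1.762 × 10⁻¹⁶) = 2.577 × 10⁻²² kg·m/s.
λ = h/p = 6.626 × 10⁻³⁴ / 2.577 × 10⁻²² = 2.57 × 10⁻¹² m = 2570 fm.

λ = 2570 fm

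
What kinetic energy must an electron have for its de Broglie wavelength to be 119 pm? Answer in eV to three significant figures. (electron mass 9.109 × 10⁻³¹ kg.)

KE = 106 eV

p = h/λ = 6.626 × 10⁻³⁴ / 1.190 × 10⁻¹⁰ = 5.568 × 10⁻²⁴ kg·m/s.
KE = p²/(2m) = (5.568 × 10⁻²⁴)² / (2 × 9.109 × 10⁻³¹) = 1.702 × 10⁻¹⁷ J = 106 eV.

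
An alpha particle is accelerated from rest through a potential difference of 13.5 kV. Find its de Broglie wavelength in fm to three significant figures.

KE = 2eV = 2 × 1.602 × 10⁻¹⁹ × 1.350 × 10⁴ = 4.325 × 10⁻¹⁵ J.
p = √(2mKE) = √(2 × 6.645 × 10⁻²⁷ × 4.325 × 10⁻¹⁵) = 7.582 × 10⁻²¹ kg·m/s.
λ = h/p = 6.626 × 10⁻³⁴ / 7.582 × 10⁻²¹ = 8.74 × 10⁻¹⁴ m = 87.4 fm.

λ = 87.4 fm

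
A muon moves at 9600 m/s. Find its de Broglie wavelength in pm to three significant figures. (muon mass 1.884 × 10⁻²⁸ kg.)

p = mv = 1.884 × 10⁻²⁸ × 9600 = 1.809 × 10⁻²⁴ kg·m/s.
λ = h/p = 6.626 × 10⁻³⁴ / 1.809 × 10⁻²⁴ = 3.66 × 10⁻¹⁰ m = 366 pm.

λ = 366 pm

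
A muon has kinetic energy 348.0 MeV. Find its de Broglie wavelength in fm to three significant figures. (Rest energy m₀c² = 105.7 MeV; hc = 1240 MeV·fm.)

Total energy E = KE + m₀c² = 348.0 + 105.7 = 453.7 MeV.
(pc)² = E² − (m₀c²)² = (453.7)² − (105.7)² = 1.947 × 10⁵ MeV², so pc = 441.2 MeV.
λ = hc/(pc) = 1240 MeV·fm / 441.2 MeV = 2.81 fm.

λ = 2.81 fm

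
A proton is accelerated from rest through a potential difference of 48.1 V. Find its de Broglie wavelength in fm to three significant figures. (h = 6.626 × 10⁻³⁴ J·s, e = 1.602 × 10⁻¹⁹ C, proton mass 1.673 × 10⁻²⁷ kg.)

λ = 4130 fm

KE = eV = 1.602 × 10⁻¹⁹ × 48.10 = 7.706 × 10⁻¹⁸ J.
p = √(2mKE) = √(2 × 1.673 × 10⁻²⁷ × 7.706 × 10⁻¹⁸) = 1.606 × 10⁻²² kg·m/s.
λ = h/p = 6.626 × 10⁻³⁴ / 1.606 × 10⁻²² = 4.13 × 10⁻¹² m = 4130 fm.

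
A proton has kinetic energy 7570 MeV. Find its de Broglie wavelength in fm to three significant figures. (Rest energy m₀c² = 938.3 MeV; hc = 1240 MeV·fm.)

λ = 0.147 fm

Total energy E = KE + m₀c² = 7570 + 938.3 = 8508.3 MeV.
(pc)² = E² − (m₀c²)² = (8508.3)² − (938.3)² = 7.151 × 10⁷ MeV², so pc = 8456 MeV.
λ = hc/(pc) = 1240 MeV·fm / 8456 MeV = 0.147 fm.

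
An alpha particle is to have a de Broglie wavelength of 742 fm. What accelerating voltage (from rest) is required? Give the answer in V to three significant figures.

p = h/λ = 6.626 × 10⁻³⁴ / 7.420 × 10⁻¹³ = 8.930 × 10⁻²² kg·m/s.
KE = p²/(2m) = 6.000 × 10⁻¹⁷ J.
V = KE/2e = 6.000 × 10⁻¹⁷ / (2 × 1.602 × 10⁻¹⁹) = 187 V.

V = 187 V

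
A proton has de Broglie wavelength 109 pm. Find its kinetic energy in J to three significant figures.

KE = 1.10 × 10⁻²⁰ J

p = h/λ = 6.626 × 10⁻³⁴ / 1.090 × 10⁻¹⁰ = 6.079 × 10⁻²⁴ kg·m/s.
KE = p²/(2m) = (6.079 × 10⁻²⁴)² / (2 × 1.673 × 10⁻²⁷) = 1.104 × 10⁻²⁰ J = 1.10 × 10⁻²⁰ J.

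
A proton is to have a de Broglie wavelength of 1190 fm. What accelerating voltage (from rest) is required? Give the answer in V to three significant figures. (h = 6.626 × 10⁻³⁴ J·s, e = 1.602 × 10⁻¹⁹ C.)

p = h/λ = 6.626 × 10⁻³⁴ / 1.190 × 10⁻¹² = 5.568 × 10⁻²² kg·m/s.
KE = p²/(2m) = 9.266 × 10⁻¹⁷ J.
V = KE/e = 9.266 × 10⁻¹⁷ / (1.602 × 10⁻¹⁹) = 578 V.

V = 578 V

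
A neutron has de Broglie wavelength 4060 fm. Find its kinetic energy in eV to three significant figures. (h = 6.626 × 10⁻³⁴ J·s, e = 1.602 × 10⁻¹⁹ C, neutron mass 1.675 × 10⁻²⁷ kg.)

p = h/λ = 6.626 × 10⁻³⁴ / 4.060 × 10⁻¹² = 1.632 × 10⁻²² kg·m/s.
KE = p²/(2m) = (1.632 × 10⁻²²)² / (2 × 1.675 × 10⁻²⁷) = 7.951 × 10⁻¹⁸ J = 49.6 eV.

KE = 49.6 eV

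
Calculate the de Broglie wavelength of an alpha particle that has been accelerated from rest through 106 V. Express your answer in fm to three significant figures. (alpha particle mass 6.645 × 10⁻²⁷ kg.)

λ = 986 fm

KE = 2eV = 2 × 1.602 × 10⁻¹⁹ × 106.0 = 3.396 × 10⁻¹⁷ J.
p = √(2mKE) = √(2 × 6.645 × 10⁻²⁷ × 3.396 × 10⁻¹⁷) = 6.718 × 10⁻²² kg·m/s.
λ = h/p = 6.626 × 10⁻³⁴ / 6.718 × 10⁻²² = 9.86 × 10⁻¹³ m = 986 fm.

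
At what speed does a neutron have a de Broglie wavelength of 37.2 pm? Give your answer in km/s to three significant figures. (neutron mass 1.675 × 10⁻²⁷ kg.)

v = 10.6 km/s

p = h/λ = 6.626 × 10⁻³⁴ / 3.720 × 10⁻¹¹ = 1.781 × 10⁻²³ kg·m/s.
v = p/m = 1.781 × 10⁻²³ / 1.675 × 10⁻²⁷ = 1.06 × 10⁴ m/s = 10.6 km/s.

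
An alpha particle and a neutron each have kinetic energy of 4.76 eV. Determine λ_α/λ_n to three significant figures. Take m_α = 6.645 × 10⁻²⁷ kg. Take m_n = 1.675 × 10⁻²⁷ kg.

λ_α/λ_n = 0.502

At fixed KE, p = √(2mKE) so λ = h/p ∝ 1/√m.
λ_α/λ_n = √(m_n/m_α) = √(1.675 × 10⁻²⁷/6.645 × 10⁻²⁷) = √(0.2521) = 0.502.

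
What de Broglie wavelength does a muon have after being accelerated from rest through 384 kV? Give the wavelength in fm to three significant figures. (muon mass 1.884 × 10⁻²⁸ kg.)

λ = 138 fm

KE = eV = 1.602 × 10⁻¹⁹ × 3.840 × 10⁵ = 6.152 × 10⁻¹⁴ J.
p = √(2mKE) = √(2 × 1.884 × 10⁻²⁸ × 6.152 × 10⁻¹⁴) = 4.815 × 10⁻²¹ kg·m/s.
λ = h/p = 6.626 × 10⁻³⁴ / 4.815 × 10⁻²¹ = 1.38 × 10⁻¹³ m = 138 fm.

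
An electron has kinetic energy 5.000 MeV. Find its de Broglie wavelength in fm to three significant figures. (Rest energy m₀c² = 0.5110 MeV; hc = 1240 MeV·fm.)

λ = 226 fm

Total energy E = KE + m₀c² = 5.000 + 0.5110 = 5.5110 MeV.
(pc)² = E² − (m₀c²)² = (5.5110)² − (0.5110)² = 30.11 MeV², so pc = 5.487 MeV.
λ = hc/(pc) = 1240 MeV·fm / 5.487 MeV = 226 fm.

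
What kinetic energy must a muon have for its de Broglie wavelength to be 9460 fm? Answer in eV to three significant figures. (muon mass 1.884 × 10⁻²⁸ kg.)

KE = 81.3 eV

p = h/λ = 6.626 × 10⁻³⁴ / 9.460 × 10⁻¹² = 7.004 × 10⁻²³ kg·m/s.
KE = p²/(2m) = (7.004 × 10⁻²³)² / (2 × 1.884 × 10⁻²⁸) = 1.302 × 10⁻¹⁷ J = 81.3 eV.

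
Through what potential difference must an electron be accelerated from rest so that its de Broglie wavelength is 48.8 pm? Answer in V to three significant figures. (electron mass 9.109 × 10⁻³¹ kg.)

V = 632 V

p = h/λ = 6.626 × 10⁻³⁴ / 4.880 × 10⁻¹¹ = 1.358 × 10⁻²³ kg·m/s.
KE = p²/(2m) = 1.012 × 10⁻¹⁶ J.
V = KE/e = 1.012 × 10⁻¹⁶ / (1.602 × 10⁻¹⁹) = 632 V.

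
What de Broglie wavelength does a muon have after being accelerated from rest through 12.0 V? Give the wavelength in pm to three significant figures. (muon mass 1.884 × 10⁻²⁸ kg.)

KE = eV = 1.602 × 10⁻¹⁹ × 12.00 = 1.922 × 10⁻¹⁸ J.
p = √(2mKE) = √(2 × 1.884 × 10⁻²⁸ × 1.922 × 10⁻¹⁸) = 2.691 × 10⁻²³ kg·m/s.
λ = h/p = 6.626 × 10⁻³⁴ / 2.691 × 10⁻²³ = 2.46 × 10⁻¹¹ m = 24.6 pm.

λ = 24.6 pm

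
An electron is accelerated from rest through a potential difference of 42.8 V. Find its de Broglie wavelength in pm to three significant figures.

λ = 187 pm

KE = eV = 1.602 × 10⁻¹⁹ × 42.80 = 6.857 × 10⁻¹⁸ J.
p = √(2mKE) = √(2 × 9.109 × 10⁻³¹ × 6.857 × 10⁻¹⁸) = 3.534 × 10⁻²⁴ kg·m/s.
λ = h/p = 6.626 × 10⁻³⁴ / 3.534 × 10⁻²⁴ = 1.87 × 10⁻¹⁰ m = 187 pm.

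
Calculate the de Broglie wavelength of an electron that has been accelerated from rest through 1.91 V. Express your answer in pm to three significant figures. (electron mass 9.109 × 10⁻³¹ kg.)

KE = eV = 1.602 × 10⁻¹⁹ × 1.910 = 3.060 × 10⁻¹⁹ J.
p = √(2mKE) = √(2 × 9.109 × 10⁻³¹ × 3.060 × 10⁻¹⁹) = 7.466 × 10⁻²⁵ kg·m/s.
λ = h/p = 6.626 × 10⁻³⁴ / 7.466 × 10⁻²⁵ = 8.87 × 10⁻¹⁰ m = 887 pm.

λ = 887 pm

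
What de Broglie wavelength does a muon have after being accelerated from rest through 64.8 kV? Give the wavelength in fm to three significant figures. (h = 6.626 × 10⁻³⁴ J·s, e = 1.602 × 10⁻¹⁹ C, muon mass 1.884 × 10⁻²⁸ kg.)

KE = eV = 1.602 × 10⁻¹⁹ × 6.480 × 10⁴ = 1.038 × 10⁻¹⁴ J.
p = √(2mKE) = √(2 × 1.884 × 10⁻²⁸ × 1.038 × 10⁻¹⁴) = 1.978 × 10⁻²¹ kg·m/s.
λ = h/p = 6.626 × 10⁻³⁴ / 1.978 × 10⁻²¹ = 3.35 × 10⁻¹³ m = 335 fm.

λ = 335 fm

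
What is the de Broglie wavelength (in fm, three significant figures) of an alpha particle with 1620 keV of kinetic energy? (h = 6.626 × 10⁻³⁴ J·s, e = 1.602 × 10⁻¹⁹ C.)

KE = 1620 keV = 2.595 × 10⁻¹³ J.
p = √(2mKE) = √(2 × 6.645 × 10⁻²⁷ × 2.595 × 10⁻¹³) = 5.873 × 10⁻²⁰ kg·m/s.
λ = h/p = 6.626 × 10⁻³⁴ / 5.873 × 10⁻²⁰ = 1.13 × 10⁻¹⁴ m = 11.3 fm.

λ = 11.3 fm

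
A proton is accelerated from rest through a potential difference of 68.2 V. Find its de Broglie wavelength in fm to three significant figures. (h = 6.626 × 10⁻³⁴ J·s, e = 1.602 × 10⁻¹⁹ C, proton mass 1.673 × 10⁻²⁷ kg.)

λ = 3470 fm

KE = eV = 1.602 × 10⁻¹⁹ × 68.20 = 1.093 × 10⁻¹⁷ J.
p = √(2mKE) = √(2 × 1.673 × 10⁻²⁷ × 1.093 × 10⁻¹⁷) = 1.912 × 10⁻²² kg·m/s.
λ = h/p = 6.626 × 10⁻³⁴ / 1.912 × 10⁻²² = 3.47 × 10⁻¹² m = 3470 fm.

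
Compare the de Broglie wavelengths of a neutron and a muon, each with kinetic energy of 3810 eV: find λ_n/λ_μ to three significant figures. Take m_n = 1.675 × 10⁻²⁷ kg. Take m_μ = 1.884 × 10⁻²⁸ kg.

λ_n/λ_μ = 0.335

At fixed KE, p = √(2mKE) so λ = h/p ∝ 1/√m.
λ_n/λ_μ = √(m_μ/m_n) = √(1.884 × 10⁻²⁸/1.675 × 10⁻²⁷) = √(0.1125) = 0.335.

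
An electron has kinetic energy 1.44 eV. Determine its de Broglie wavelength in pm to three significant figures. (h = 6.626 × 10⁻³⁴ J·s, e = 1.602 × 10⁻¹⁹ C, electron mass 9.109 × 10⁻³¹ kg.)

KE = 1.44 eV = 2.307 × 10⁻¹⁹ J.
p = √(2mKE) = √(2 × 9.109 × 10⁻³¹ × 2.307 × 10⁻¹⁹) = 6.483 × 10⁻²⁵ kg·m/s.
λ = h/p = 6.626 × 10⁻³⁴ / 6.483 × 10⁻²⁵ = 1.02 × 10⁻⁹ m = 1020 pm.

λ = 1020 pm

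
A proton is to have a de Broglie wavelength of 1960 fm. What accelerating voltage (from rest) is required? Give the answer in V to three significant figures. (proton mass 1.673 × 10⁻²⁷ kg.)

p = h/λ = 6.626 × 10⁻³⁴ / 1.960 × 10⁻¹² = 3.381 × 10⁻²² kg·m/s.
KE = p²/(2m) = 3.416 × 10⁻¹⁷ J.
V = KE/e = 3.416 × 10⁻¹⁷ / (1.602 × 10⁻¹⁹) = 213 V.

V = 213 V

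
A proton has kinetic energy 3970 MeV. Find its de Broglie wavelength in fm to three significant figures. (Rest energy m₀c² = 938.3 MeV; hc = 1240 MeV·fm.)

Total energy E = KE + m₀c² = 3970 + 938.3 = 4908.3 MeV.
(pc)² = E² − (m₀c²)² = (4908.3)² − (938.3)² = 2.321 × 10⁷ MeV², so pc = 4818 MeV.
λ = hc/(pc) = 1240 MeV·fm / 4818 MeV = 0.257 fm.

λ = 0.257 fm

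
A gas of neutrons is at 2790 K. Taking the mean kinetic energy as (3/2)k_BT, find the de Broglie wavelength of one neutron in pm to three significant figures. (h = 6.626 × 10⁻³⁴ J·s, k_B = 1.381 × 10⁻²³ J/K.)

KE = (3/2)k_BT = 1.5 × 1.381 × 10⁻²³ × 2790 = 5.779 × 10⁻²⁰ J.
p = √(2mKE) = √(2 × 1.675 × 10⁻²⁷ × 5.779 × 10⁻²⁰) = 1.391 × 10⁻²³ kg·m/s.
λ = h/p = 4.76 × 10⁻¹¹ m = 47.6 pm.

λ = 47.6 pm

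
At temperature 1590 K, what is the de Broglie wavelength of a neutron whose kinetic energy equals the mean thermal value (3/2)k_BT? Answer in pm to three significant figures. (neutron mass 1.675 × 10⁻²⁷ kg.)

KE = (3/2)k_BT = 1.5 × 1.381 × 10⁻²³ × 1590 = 3.294 × 10⁻²⁰ J.
p = √(2mKE) = √(2 × 1.675 × 10⁻²⁷ × 3.294 × 10⁻²⁰) = 1.050 × 10⁻²³ kg·m/s.
λ = h/p = 6.31 × 10⁻¹¹ m = 63.1 pm.

λ = 63.1 pm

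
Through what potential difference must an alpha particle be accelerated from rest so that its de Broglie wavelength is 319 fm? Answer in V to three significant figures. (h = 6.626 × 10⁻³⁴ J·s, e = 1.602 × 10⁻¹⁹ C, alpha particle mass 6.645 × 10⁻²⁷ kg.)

p = h/λ = 6.626 × 10⁻³⁴ / 3.190 × 10⁻¹³ = 2.077 × 10⁻²¹ kg·m/s.
KE = p²/(2m) = 3.246 × 10⁻¹⁶ J.
V = KE/2e = 3.246 × 10⁻¹⁶ / (2 × 1.602 × 10⁻¹⁹) = 1010 V.

V = 1010 V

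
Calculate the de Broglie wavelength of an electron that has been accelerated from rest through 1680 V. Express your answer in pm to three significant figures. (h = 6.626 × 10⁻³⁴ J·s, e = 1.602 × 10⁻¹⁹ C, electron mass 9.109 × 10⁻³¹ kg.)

λ = 29.9 pm

KE = eV = 1.602 × 10⁻¹⁹ × 1680 = 2.691 × 10⁻¹⁶ J.
p = √(2mKE) = √(2 × 9.109 × 10⁻³¹ × 2.691 × 10⁻¹⁶) = 2.214 × 10⁻²³ kg·m/s.
λ = h/p = 6.626 × 10⁻³⁴ / 2.214 × 10⁻²³ = 2.99 × 10⁻¹¹ m = 29.9 pm.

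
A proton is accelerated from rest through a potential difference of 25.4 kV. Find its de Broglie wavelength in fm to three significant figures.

KE = eV = 1.602 × 10⁻¹⁹ × 2.540 × 10⁴ = 4.069 × 10⁻¹⁵ J.
p = √(2mKE) = √(2 × 1.673 × 10⁻²⁷ × 4.069 × 10⁻¹⁵) = 3.690 × 10⁻²¹ kg·m/s.
λ = h/p = 6.626 × 10⁻³⁴ / 3.690 × 10⁻²¹ = 1.80 × 10⁻¹³ m = 180 fm.

λ = 180 fm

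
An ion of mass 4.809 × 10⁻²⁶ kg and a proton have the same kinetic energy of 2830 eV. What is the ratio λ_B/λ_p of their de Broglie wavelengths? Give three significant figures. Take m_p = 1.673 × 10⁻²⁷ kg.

λ_B/λ_p = 0.187

At fixed KE, p = √(2mKE) so λ = h/p ∝ 1/√m.
λ_B/λ_p = √(m_p/m_B) = √(1.673 × 10⁻²⁷/4.809 × 10⁻²⁶) = √(0.03479) = 0.187.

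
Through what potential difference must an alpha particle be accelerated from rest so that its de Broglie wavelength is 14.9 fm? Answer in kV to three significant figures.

p = h/λ = 6.626 × 10⁻³⁴ / 1.490 × 10⁻¹⁴ = 4.447 × 10⁻²⁰ kg·m/s.
KE = p²/(2m) = 1.488 × 10⁻¹³ J.
V = KE/2e = 1.488 × 10⁻¹³ / (2 × 1.602 × 10⁻¹⁹) = 464 kV.

V = 464 kV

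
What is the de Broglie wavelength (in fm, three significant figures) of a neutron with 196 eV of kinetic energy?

KE = 196 eV = 3.140 × 10⁻¹⁷ J.
p = √(2mKE) = √(2 × 1.675 × 10⁻²⁷ × 3.140 × 10⁻¹⁷) = 3.243 × 10⁻²² kg·m/s.
λ = h/p = 6.626 × 10⁻³⁴ / 3.243 × 10⁻²² = 2.04 × 10⁻¹² m = 2040 fm.

λ = 2040 fm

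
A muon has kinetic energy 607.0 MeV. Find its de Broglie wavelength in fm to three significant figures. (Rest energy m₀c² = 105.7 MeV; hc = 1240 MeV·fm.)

Total energy E = KE + m₀c² = 607.0 + 105.7 = 712.7 MeV.
(pc)² = E² − (m₀c²)² = (712.7)² − (105.7)² = 4.968 × 10⁵ MeV², so pc = 704.8 MeV.
λ = hc/(pc) = 1240 MeV·fm / 704.8 MeV = 1.76 fm.

λ = 1.76 fm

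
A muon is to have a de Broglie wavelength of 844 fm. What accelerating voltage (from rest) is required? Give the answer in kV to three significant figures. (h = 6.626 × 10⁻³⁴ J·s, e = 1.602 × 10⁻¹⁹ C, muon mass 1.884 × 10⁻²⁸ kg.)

V = 10.2 kV

p = h/λ = 6.626 × 10⁻³⁴ / 8.440 × 10⁻¹³ = 7.851 × 10⁻²² kg·m/s.
KE = p²/(2m) = 1.636 × 10⁻¹⁵ J.
V = KE/e = 1.636 × 10⁻¹⁵ / (1.602 × 10⁻¹⁹) = 10.2 kV.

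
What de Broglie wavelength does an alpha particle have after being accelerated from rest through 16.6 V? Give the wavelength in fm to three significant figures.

KE = 2eV = 2 × 1.602 × 10⁻¹⁹ × 16.60 = 5.319 × 10⁻¹⁸ J.
p = √(2mKE) = √(2 × 6.645 × 10⁻²⁷ × 5.319 × 10⁻¹⁸) = 2.659 × 10⁻²² kg·m/s.
λ = h/p = 6.626 × 10⁻³⁴ / 2.659 × 10⁻²² = 2.49 × 10⁻¹² m = 2490 fm.

λ = 2490 fm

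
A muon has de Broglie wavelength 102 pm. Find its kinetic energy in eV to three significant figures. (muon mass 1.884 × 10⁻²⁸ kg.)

KE = 0.699 eV

p = h/λ = 6.626 × 10⁻³⁴ / 1.020 × 10⁻¹⁰ = 6.496 × 10⁻²⁴ kg·m/s.
KE = p²/(2m) = (6.496 × 10⁻²⁴)² / (2 × 1.884 × 10⁻²⁸) = 1.120 × 10⁻¹⁹ J = 0.699 eV.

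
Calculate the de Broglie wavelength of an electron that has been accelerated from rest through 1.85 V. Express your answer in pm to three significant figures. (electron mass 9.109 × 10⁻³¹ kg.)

KE = eV = 1.602 × 10⁻¹⁹ × 1.850 = 2.964 × 10⁻¹⁹ J.
p = √(2mKE) = √(2 × 9.109 × 10⁻³¹ × 2.964 × 10⁻¹⁹) = 7.348 × 10⁻²⁵ kg·m/s.
λ = h/p = 6.626 × 10⁻³⁴ / 7.348 × 10⁻²⁵ = 9.02 × 10⁻¹⁰ m = 902 pm.

λ = 902 pm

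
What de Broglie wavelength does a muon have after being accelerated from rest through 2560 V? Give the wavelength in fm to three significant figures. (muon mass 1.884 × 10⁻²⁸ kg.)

λ = 1690 fm

KE = eV = 1.602 × 10⁻¹⁹ × 2560 = 4.101 × 10⁻¹⁶ J.
p = √(2mKE) = √(2 × 1.884 × 10⁻²⁸ × 4.101 × 10⁻¹⁶) = 3.931 × 10⁻²² kg·m/s.
λ = h/p = 6.626 × 10⁻³⁴ / 3.931 × 10⁻²² = 1.69 × 10⁻¹² m = 1690 fm.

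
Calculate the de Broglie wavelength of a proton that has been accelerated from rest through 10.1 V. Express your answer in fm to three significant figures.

KE = eV = 1.602 × 10⁻¹⁹ × 10.10 = 1.618 × 10⁻¹⁸ J.
p = √(2mKE) = √(2 × 1.673 × 10⁻²⁷ × 1.618 × 10⁻¹⁸) = 7.358 × 10⁻²³ kg·m/s.
λ = h/p = 6.626 × 10⁻³⁴ / 7.358 × 10⁻²³ = 9.01 × 10⁻¹² m = 9010 fm.

λ = 9010 fm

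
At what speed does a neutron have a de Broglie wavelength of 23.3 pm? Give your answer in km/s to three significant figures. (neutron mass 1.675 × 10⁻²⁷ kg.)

v = 17.0 km/s

p = h/λ = 6.626 × 10⁻³⁴ / 2.330 × 10⁻¹¹ = 2.844 × 10⁻²³ kg·m/s.
v = p/m = 2.844 × 10⁻²³ / 1.675 × 10⁻²⁷ = 1.70 × 10⁴ m/s = 17.0 km/s.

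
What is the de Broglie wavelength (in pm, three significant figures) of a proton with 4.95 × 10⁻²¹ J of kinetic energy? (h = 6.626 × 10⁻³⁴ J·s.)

p = √(2mKE) = √(2 × 1.673 × 10⁻²⁷ × 4.950 × 10⁻²¹) = 4.070 × 10⁻²⁴ kg·m/s.
λ = h/p = 6.626 × 10⁻³⁴ / 4.070 × 10⁻²⁴ = 1.63 × 10⁻¹⁰ m = 163 pm.

λ = 163 pm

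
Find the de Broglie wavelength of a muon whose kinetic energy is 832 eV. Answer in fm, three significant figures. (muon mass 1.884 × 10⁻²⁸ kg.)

KE = 832 eV = 1.333 × 10⁻¹⁶ J.
p = √(2mKE) = √(2 × 1.884 × 10⁻²⁸ × 1.333 × 10⁻¹⁶) = 2.241 × 10⁻²² kg·m/s.
λ = h/p = 6.626 × 10⁻³⁴ / 2.241 × 10⁻²² = 2.96 × 10⁻¹² m = 2960 fm.

λ = 2960 fm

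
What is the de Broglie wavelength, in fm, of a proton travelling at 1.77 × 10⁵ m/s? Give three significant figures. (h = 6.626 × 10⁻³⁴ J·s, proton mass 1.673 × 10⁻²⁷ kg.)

p = mv = 1.673 × 10⁻²⁷ × 1.77 × 10⁵ = 2.961 × 10⁻²² kg·m/s.
λ = h/p = 6.626 × 10⁻³⁴ / 2.961 × 10⁻²² = 2.24 × 10⁻¹² m = 2240 fm.

λ = 2240 fm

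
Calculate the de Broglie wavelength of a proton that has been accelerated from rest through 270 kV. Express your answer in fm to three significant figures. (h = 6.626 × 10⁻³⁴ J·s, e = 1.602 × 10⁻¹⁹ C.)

KE = eV = 1.602 × 10⁻¹⁹ × 2.700 × 10⁵ = 4.325 × 10⁻¹⁴ J.
p = √(2mKE) = √(2 × 1.673 × 10⁻²⁷ × 4.325 × 10⁻¹⁴) = 1.203 × 10⁻²⁰ kg·m/s.
λ = h/p = 6.626 × 10⁻³⁴ / 1.203 × 10⁻²⁰ = 5.51 × 10⁻¹⁴ m = 55.1 fm.

λ = 55.1 fm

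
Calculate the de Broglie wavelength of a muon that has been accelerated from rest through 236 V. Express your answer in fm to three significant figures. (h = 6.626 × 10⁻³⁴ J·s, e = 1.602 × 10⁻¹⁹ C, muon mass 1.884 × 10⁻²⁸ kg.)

λ = 5550 fm

KE = eV = 1.602 × 10⁻¹⁹ × 236.0 = 3.781 × 10⁻¹⁷ J.
p = √(2mKE) = √(2 × 1.884 × 10⁻²⁸ × 3.781 × 10⁻¹⁷) = 1.194 × 10⁻²² kg·m/s.
λ = h/p = 6.626 × 10⁻³⁴ / 1.194 × 10⁻²² = 5.55 × 10⁻¹² m = 5550 fm.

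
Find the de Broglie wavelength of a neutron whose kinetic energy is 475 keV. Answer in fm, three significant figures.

λ = 41.5 fm

KE = 475 keV = 7.610 × 10⁻¹⁴ J.
p = √(2mKE) = √(2 × 1.675 × 10⁻²⁷ × 7.610 × 10⁻¹⁴) = 1.597 × 10⁻²⁰ kg·m/s.
λ = h/p = 6.626 × 10⁻³⁴ / 1.597 × 10⁻²⁰ = 4.15 × 10⁻¹⁴ m = 41.5 fm.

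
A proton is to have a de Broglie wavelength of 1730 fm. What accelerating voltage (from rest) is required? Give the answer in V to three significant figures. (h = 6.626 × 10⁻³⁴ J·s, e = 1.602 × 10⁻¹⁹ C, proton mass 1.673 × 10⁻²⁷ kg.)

V = 274 V

p = h/λ = 6.626 × 10⁻³⁴ / 1.730 × 10⁻¹² = 3.830 × 10⁻²² kg·m/s.
KE = p²/(2m) = 4.384 × 10⁻¹⁷ J.
V = KE/e = 4.384 × 10⁻¹⁷ / (1.602 × 10⁻¹⁹) = 274 V.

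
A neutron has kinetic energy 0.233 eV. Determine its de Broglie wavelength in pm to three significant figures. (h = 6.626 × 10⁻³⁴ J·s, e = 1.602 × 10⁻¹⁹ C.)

KE = 0.233 eV = 3.733 × 10⁻²⁰ J.
p = √(2mKE) = √(2 × 1.675 × 10⁻²⁷ × 3.733 × 10⁻²⁰) = 1.118 × 10⁻²³ kg·m/s.
λ = h/p = 6.626 × 10⁻³⁴ / 1.118 × 10⁻²³ = 5.93 × 10⁻¹¹ m = 59.3 pm.

λ = 59.3 pm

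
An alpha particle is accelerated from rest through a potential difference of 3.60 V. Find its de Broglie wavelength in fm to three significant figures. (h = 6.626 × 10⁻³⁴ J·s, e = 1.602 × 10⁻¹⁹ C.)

λ = 5350 fm

KE = 2eV = 2 × 1.602 × 10⁻¹⁹ × 3.600 = 1.153 × 10⁻¹⁸ J.
p = √(2mKE) = √(2 × 6.645 × 10⁻²⁷ × 1.153 × 10⁻¹⁸) = 1.238 × 10⁻²² kg·m/s.
λ = h/p = 6.626 × 10⁻³⁴ / 1.238 × 10⁻²² = 5.35 × 10⁻¹² m = 5350 fm.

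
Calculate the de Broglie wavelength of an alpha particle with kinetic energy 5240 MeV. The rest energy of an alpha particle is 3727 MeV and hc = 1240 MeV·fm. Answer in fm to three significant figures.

Total energy E = KE + m₀c² = 5240 + 3727 = 8967 MeV.
(pc)² = E² − (m₀c²)² = (8967)² − (3727)² = 6.652 × 10⁷ MeV², so pc = 8156 MeV.
λ = hc/(pc) = 1240 MeV·fm / 8156 MeV = 0.152 fm.

λ = 0.152 fm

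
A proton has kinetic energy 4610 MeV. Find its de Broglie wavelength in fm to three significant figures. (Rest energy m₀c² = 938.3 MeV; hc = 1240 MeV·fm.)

Total energy E = KE + m₀c² = 4610 + 938.3 = 5548.3 MeV.
(pc)² = E² − (m₀c²)² = (5548.3)² − (938.3)² = 2.990 × 10⁷ MeV², so pc = 5468 MeV.
λ = hc/(pc) = 1240 MeV·fm / 5468 MeV = 0.227 fm.

λ = 0.227 fm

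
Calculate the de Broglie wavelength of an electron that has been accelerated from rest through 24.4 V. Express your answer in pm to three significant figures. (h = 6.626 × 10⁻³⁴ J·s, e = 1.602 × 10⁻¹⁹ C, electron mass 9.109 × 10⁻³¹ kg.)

KE = eV = 1.602 × 10⁻¹⁹ × 24.40 = 3.909 × 10⁻¹⁸ J.
p = √(2mKE) = √(2 × 9.109 × 10⁻³¹ × 3.909 × 10⁻¹⁸) = 2.669 × 10⁻²⁴ kg·m/s.
λ = h/p = 6.626 × 10⁻³⁴ / 2.669 × 10⁻²⁴ = 2.48 × 10⁻¹⁰ m = 248 pm.

λ = 248 pm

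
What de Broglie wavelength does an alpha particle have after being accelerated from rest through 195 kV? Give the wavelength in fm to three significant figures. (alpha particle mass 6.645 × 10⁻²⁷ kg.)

λ = 23.0 fm

KE = 2eV = 2 × 1.602 × 10⁻¹⁹ × 1.950 × 10⁵ = 6.248 × 10⁻¹⁴ J.
p = √(2mKE) = √(2 × 6.645 × 10⁻²⁷ × 6.248 × 10⁻¹⁴) = 2.882 × 10⁻²⁰ kg·m/s.
λ = h/p = 6.626 × 10⁻³⁴ / 2.882 × 10⁻²⁰ = 2.30 × 10⁻¹⁴ m = 23.0 fm.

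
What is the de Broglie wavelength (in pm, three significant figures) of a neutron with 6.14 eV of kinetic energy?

KE = 6.14 eV = 9.836 × 10⁻¹⁹ J.
p = √(2mKE) = √(2 × 1.675 × 10⁻²⁷ × 9.836 × 10⁻¹⁹) = 5.740 × 10⁻²³ kg·m/s.
λ = h/p = 6.626 × 10⁻³⁴ / 5.740 × 10⁻²³ = 1.15 × 10⁻¹¹ m = 11.5 pm.

λ = 11.5 pm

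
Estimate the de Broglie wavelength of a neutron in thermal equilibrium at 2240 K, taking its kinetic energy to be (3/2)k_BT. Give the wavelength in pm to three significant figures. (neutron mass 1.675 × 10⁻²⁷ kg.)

KE = (3/2)k_BT = 1.5 × 1.381 × 10⁻²³ × 2240 = 4.640 × 10⁻²⁰ J.
p = √(2mKE) = √(2 × 1.675 × 10⁻²⁷ × 4.640 × 10⁻²⁰) = 1.247 × 10⁻²³ kg·m/s.
λ = h/p = 5.31 × 10⁻¹¹ m = 53.1 pm.

λ = 53.1 pm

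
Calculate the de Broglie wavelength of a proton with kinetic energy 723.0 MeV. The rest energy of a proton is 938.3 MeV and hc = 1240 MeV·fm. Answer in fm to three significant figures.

Total energy E = KE + m₀c² = 723.0 + 938.3 = 1661.3 MeV.
(pc)² = E² − (m₀c²)² = (1661.3)² − (938.3)² = 1.880 × 10⁶ MeV², so pc = 1371 MeV.
λ = hc/(pc) = 1240 MeV·fm / 1371 MeV = 0.904 fm.

λ = 0.904 fm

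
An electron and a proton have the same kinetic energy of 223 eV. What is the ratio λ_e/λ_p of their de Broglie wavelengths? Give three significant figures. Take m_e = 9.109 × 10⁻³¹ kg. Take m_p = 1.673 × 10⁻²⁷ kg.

λ_e/λ_p = 42.9

At fixed KE, p = √(2mKE) so λ = h/p ∝ 1/√m.
λ_e/λ_p = √(m_p/m_e) = √(1.673 × 10⁻²⁷/9.109 × 10⁻³¹) = √(1837) = 42.9.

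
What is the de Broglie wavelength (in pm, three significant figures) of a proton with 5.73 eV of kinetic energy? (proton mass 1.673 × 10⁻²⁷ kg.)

λ = 12.0 pm

KE = 5.73 eV = 9.179 × 10⁻¹⁹ J.
p = √(2mKE) = √(2 × 1.673 × 10⁻²⁷ × 9.179 × 10⁻¹⁹) = 5.542 × 10⁻²³ kg·m/s.
λ = h/p = 6.626 × 10⁻³⁴ / 5.542 × 10⁻²³ = 1.20 × 10⁻¹¹ m = 12.0 pm.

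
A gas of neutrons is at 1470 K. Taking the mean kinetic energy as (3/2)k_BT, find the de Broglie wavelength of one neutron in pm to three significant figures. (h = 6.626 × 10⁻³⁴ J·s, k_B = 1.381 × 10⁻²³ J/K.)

λ = 65.6 pm

KE = (3/2)k_BT = 1.5 × 1.381 × 10⁻²³ × 1470 = 3.045 × 10⁻²⁰ J.
p = √(2mKE) = √(2 × 1.675 × 10⁻²⁷ × 3.045 × 10⁻²⁰) = 1.010 × 10⁻²³ kg·m/s.
λ = h/p = 6.56 × 10⁻¹¹ m = 65.6 pm.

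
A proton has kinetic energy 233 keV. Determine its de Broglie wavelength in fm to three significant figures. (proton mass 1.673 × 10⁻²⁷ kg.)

λ = 59.3 fm

KE = 233 keV = 3.733 × 10⁻¹⁴ J.
p = √(2mKE) = √(2 × 1.673 × 10⁻²⁷ × 3.733 × 10⁻¹⁴) = 1.118 × 10⁻²⁰ kg·m/s.
λ = h/p = 6.626 × 10⁻³⁴ / 1.118 × 10⁻²⁰ = 5.93 × 10⁻¹⁴ m = 59.3 fm.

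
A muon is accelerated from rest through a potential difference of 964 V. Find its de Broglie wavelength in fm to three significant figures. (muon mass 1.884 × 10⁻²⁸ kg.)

KE = eV = 1.602 × 10⁻¹⁹ × 964.0 = 1.544 × 10⁻¹⁶ J.
p = √(2mKE) = √(2 × 1.884 × 10⁻²⁸ × 1.544 × 10⁻¹⁶) = 2.412 × 10⁻²² kg·m/s.
λ = h/p = 6.626 × 10⁻³⁴ / 2.412 × 10⁻²² = 2.75 × 10⁻¹² m = 2750 fm.

λ = 2750 fm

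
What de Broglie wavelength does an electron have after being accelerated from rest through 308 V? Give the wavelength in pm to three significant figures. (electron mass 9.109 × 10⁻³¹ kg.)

λ = 69.9 pm

KE = eV = 1.602 × 10⁻¹⁹ × 308.0 = 4.934 × 10⁻¹⁷ J.
p = √(2mKE) = √(2 × 9.109 × 10⁻³¹ × 4.934 × 10⁻¹⁷) = 9.481 × 10⁻²⁴ kg·m/s.
λ = h/p = 6.626 × 10⁻³⁴ / 9.481 × 10⁻²⁴ = 6.99 × 10⁻¹¹ m = 69.9 pm.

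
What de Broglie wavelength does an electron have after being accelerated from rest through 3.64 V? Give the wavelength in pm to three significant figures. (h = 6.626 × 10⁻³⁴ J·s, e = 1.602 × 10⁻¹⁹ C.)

λ = 643 pm

KE = eV = 1.602 × 10⁻¹⁹ × 3.640 = 5.831 × 10⁻¹⁹ J.
p = √(2mKE) = √(2 × 9.109 × 10⁻³¹ × 5.831 × 10⁻¹⁹) = 1.031 × 10⁻²⁴ kg·m/s.
λ = h/p = 6.626 × 10⁻³⁴ / 1.031 × 10⁻²⁴ = 6.43 × 10⁻¹⁰ m = 643 pm.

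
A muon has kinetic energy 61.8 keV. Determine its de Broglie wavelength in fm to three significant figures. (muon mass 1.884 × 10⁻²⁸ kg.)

λ = 343 fm

KE = 61.8 keV = 9.900 × 10⁻¹⁵ J.
p = √(2mKE) = √(2 × 1.884 × 10⁻²⁸ × 9.900 × 10⁻¹⁵) = 1.931 × 10⁻²¹ kg·m/s.
λ = h/p = 6.626 × 10⁻³⁴ / 1.931 × 10⁻²¹ = 3.43 × 10⁻¹³ m = 343 fm.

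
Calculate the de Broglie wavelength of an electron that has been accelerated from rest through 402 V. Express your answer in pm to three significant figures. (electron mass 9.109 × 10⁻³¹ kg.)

λ = 61.2 pm

KE = eV = 1.602 × 10⁻¹⁹ × 402.0 = 6.440 × 10⁻¹⁷ J.
p = √(2mKE) = √(2 × 9.109 × 10⁻³¹ × 6.440 × 10⁻¹⁷) = 1.083 × 10⁻²³ kg·m/s.
λ = h/p = 6.626 × 10⁻³⁴ / 1.083 × 10⁻²³ = 6.12 × 10⁻¹¹ m = 61.2 pm.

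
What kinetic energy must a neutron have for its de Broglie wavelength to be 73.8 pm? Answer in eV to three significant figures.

p = h/λ = 6.626 × 10⁻³⁴ / 7.380 × 10⁻¹¹ = 8.978 × 10⁻²⁴ kg·m/s.
KE = p²/(2m) = (8.978 × 10⁻²⁴)² / (2 × 1.675 × 10⁻²⁷) = 2.406 × 10⁻²⁰ J = 0.150 eV.

KE = 0.150 eV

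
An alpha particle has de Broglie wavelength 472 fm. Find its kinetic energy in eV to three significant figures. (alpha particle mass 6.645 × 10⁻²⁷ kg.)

p = h/λ = 6.626 × 10⁻³⁴ / 4.720 × 10⁻¹³ = 1.404 × 10⁻²¹ kg·m/s.
KE = p²/(2m) = (1.404 × 10⁻²¹)² / (2 × 6.645 × 10⁻²⁷) = 1.483 × 10⁻¹⁶ J = 926 eV.

KE = 926 eV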